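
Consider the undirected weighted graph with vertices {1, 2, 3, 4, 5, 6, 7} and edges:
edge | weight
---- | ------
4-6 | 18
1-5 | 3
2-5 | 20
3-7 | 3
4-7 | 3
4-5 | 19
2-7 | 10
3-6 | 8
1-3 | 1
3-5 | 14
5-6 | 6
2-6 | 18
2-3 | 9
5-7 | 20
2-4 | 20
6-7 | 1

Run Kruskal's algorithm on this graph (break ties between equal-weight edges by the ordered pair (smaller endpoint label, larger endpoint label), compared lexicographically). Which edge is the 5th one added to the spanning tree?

4-7

Kruskal's algorithm — process edges by increasing weight (ties by edge label):
1-3 (1): add. Components now {1,3} {2} {4} {5} {6} {7}
6-7 (1): add. Components now {1,3} {2} {4} {5} {6,7}
1-5 (3): add. Components now {1,3,5} {2} {4} {6,7}
3-7 (3): add. Components now {1,3,5,6,7} {2} {4}
4-7 (3): add. Components now {1,3,4,5,6,7} {2}
5-6 (6): skip — 5 and 6 already connected.
3-6 (8): skip — 3 and 6 already connected.
2-3 (9): add. Components now {1,2,3,4,5,6,7}
The 5th edge added is 4-7.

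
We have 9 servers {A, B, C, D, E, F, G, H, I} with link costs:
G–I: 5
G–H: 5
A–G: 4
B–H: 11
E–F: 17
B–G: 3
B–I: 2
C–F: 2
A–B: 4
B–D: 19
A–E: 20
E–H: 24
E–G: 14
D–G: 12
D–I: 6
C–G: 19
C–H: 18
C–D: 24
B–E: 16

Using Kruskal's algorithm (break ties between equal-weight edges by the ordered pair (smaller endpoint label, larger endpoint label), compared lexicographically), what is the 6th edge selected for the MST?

Kruskal: consider edges lightest-first.
B–I (2): add — endpoints in different components.
C–F (2): add — endpoints in different components.
B–G (3): add — endpoints in different components.
A–B (4): add — endpoints in different components.
A–G (4): skip — A and G already connected.
G–H (5): add — endpoints in different components.
G–I (5): skip — G and I already connected.
D–I (6): add — endpoints in different components.
B–H (11): skip — B and H already connected.
D–G (12): skip — D and G already connected.
E–G (14): add — endpoints in different components.
B–E (16): skip — B and E already connected.
E–F (17): add — endpoints in different components.
The 6th edge added is D–I.

D-I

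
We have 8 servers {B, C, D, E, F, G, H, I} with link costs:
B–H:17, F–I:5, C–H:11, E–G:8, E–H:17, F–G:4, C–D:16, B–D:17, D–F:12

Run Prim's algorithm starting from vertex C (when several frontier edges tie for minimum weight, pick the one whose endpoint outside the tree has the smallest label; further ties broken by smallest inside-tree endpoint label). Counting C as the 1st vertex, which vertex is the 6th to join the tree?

Prim's algorithm from C:
Step 1: cheapest edge leaving the tree is C–H (11); add H.
Step 2: cheapest edge leaving the tree is C–D (16); add D.
Step 3: cheapest edge leaving the tree is D–F (12); add F.
Step 4: cheapest edge leaving the tree is F–G (4); add G.
Step 5: cheapest edge leaving the tree is F–I (5); add I.
Step 6: cheapest edge leaving the tree is E–G (8); add E.
Step 7: cheapest edge leaving the tree is B–D (17); add B.
Vertex order: C, H, D, F, G, I, E, B. The 6th vertex is I.

I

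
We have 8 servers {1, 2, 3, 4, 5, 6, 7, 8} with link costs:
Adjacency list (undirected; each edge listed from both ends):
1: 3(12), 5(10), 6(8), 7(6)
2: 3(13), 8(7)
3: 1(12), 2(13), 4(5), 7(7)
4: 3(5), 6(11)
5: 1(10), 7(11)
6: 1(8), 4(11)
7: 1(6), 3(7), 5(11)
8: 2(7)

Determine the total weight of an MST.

Grow the tree from 6 using Prim:
Step 1: frontier [1 6 8, 4 6 11] → take 1 6 (8); add 1.
Step 2: frontier [1 7 6, 1 5 10, 1 3 12, 4 6 11] → take 1 7 (6); add 7.
Step 3: frontier [1 5 10, 1 3 12, 4 6 11, 3 7 7, 5 7 11] → take 3 7 (7); add 3.
Step 4: frontier [1 5 10, 3 4 5, 2 3 13, 4 6 11, 5 7 11] → take 3 4 (5); add 4.
Step 5: frontier [1 5 10, 2 3 13, 5 7 11] → take 1 5 (10); add 5.
Step 6: frontier [2 3 13] → take 2 3 (13); add 2.
Step 7: frontier [2 8 7] → take 2 8 (7); add 8.
MST edges: 1 6, 1 7, 3 7, 3 4, 1 5, 2 3, 2 8; total weight 8+6+7+5+10+13+7 = 56.

56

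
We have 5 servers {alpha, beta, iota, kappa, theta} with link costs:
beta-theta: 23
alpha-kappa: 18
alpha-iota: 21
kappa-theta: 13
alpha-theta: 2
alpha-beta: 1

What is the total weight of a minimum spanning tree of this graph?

Kruskal: consider edges lightest-first.
alpha-beta (1): add — endpoints in different components.
alpha-theta (2): add — endpoints in different components.
kappa-theta (13): add — endpoints in different components.
alpha-kappa (18): skip — alpha and kappa already connected.
alpha-iota (21): add — endpoints in different components.
MST edges: alpha-beta, alpha-theta, kappa-theta, alpha-iota; total weight 1+2+13+21 = 37.

37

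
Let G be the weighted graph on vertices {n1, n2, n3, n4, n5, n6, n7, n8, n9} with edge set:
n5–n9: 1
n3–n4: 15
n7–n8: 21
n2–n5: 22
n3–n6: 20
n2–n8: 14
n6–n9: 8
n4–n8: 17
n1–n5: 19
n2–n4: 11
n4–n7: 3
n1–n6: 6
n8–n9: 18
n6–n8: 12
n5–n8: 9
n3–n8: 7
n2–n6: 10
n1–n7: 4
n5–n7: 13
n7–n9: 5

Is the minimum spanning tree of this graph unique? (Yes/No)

Kruskal's algorithm — process edges by increasing weight (ties by edge label):
n5–n9 (1): add — endpoints in different components.
n4–n7 (3): add — endpoints in different components.
n1–n7 (4): add — endpoints in different components.
n7–n9 (5): add — endpoints in different components.
n1–n6 (6): add — endpoints in different components.
n3–n8 (7): add — endpoints in different components.
n6–n9 (8): skip — n9 and n6 already connected.
n5–n8 (9): add — endpoints in different components.
n2–n6 (10): add — endpoints in different components.
Every non-tree edge has weight strictly greater than the heaviest edge on the tree path between its endpoints, so the MST is unique.

Yes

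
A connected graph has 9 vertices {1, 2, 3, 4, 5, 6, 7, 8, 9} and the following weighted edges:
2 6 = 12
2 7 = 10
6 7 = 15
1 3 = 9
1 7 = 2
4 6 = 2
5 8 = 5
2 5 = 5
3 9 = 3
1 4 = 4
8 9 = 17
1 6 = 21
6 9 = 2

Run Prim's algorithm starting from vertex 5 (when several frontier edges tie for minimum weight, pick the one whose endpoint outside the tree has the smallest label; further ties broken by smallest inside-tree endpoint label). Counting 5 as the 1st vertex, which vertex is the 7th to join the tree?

6

Grow the tree from 5 using Prim:
Step 1: frontier [2 5 5, 5 8 5] → take 2 5 (5); add 2.
Step 2: frontier [2 7 10, 2 6 12, 5 8 5] → take 5 8 (5); add 8.
Step 3: frontier [2 7 10, 2 6 12, 8 9 17] → take 2 7 (10); add 7.
Step 4: frontier [2 6 12, 1 7 2, 6 7 15, 8 9 17] → take 1 7 (2); add 1.
Step 5: frontier [1 4 4, 1 3 9, 1 6 21, 2 6 12, 6 7 15, 8 9 17] → take 1 4 (4); add 4.
Step 6: frontier [1 3 9, 1 6 21, 2 6 12, 4 6 2, 6 7 15, 8 9 17] → take 4 6 (2); add 6.
Step 7: frontier [1 3 9, 6 9 2, 8 9 17] → take 6 9 (2); add 9.
Step 8: frontier [1 3 9, 3 9 3] → take 3 9 (3); add 3.
Vertex order: 5, 2, 8, 7, 1, 4, 6, 9, 3. The 7th vertex is 6.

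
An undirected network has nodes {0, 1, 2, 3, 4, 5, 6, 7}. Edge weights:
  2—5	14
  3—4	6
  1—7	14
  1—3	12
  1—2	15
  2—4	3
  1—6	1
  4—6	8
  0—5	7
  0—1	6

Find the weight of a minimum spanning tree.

45

Grow the tree from 0 using Prim:
Step 1: cheapest edge leaving the tree is 0—1 (6); add 1.
Step 2: cheapest edge leaving the tree is 1—6 (1); add 6.
Step 3: cheapest edge leaving the tree is 0—5 (7); add 5.
Step 4: cheapest edge leaving the tree is 4—6 (8); add 4.
Step 5: cheapest edge leaving the tree is 2—4 (3); add 2.
Step 6: cheapest edge leaving the tree is 3—4 (6); add 3.
Step 7: cheapest edge leaving the tree is 1—7 (14); add 7.
MST edges: 0—1, 1—6, 0—5, 4—6, 2—4, 3—4, 1—7; total weight 6+1+7+8+3+6+14 = 45.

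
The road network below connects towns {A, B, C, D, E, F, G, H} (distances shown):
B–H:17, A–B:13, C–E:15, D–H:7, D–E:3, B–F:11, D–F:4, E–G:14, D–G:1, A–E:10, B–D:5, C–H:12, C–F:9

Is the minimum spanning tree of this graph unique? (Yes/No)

Yes

Kruskal's algorithm — process edges by increasing weight (ties by edge label):
D–G (1): add — endpoints in different components.
D–E (3): add — endpoints in different components.
D–F (4): add — endpoints in different components.
B–D (5): add — endpoints in different components.
D–H (7): add — endpoints in different components.
C–F (9): add — endpoints in different components.
A–E (10): add — endpoints in different components.
Every non-tree edge has weight strictly greater than the heaviest edge on the tree path between its endpoints, so the MST is unique.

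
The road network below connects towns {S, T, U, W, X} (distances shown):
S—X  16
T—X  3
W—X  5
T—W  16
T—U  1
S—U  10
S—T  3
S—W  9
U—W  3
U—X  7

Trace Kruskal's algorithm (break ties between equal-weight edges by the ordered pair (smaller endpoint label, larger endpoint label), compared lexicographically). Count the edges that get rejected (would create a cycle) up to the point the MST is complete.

0

Sort edges by weight, then run Kruskal:
T—U (1): add — endpoints in different components.
S—T (3): add — endpoints in different components.
T—X (3): add — endpoints in different components.
U—W (3): add — endpoints in different components.
Edges rejected before the tree was complete: 0.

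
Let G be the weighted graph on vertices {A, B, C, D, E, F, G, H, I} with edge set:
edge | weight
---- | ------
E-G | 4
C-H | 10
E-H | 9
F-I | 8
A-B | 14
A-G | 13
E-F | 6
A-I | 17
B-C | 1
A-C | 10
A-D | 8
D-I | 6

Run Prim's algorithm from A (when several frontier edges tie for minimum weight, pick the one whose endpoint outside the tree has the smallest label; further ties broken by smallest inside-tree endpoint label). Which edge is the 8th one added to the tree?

B-C

Prim's algorithm from A:
Step 1: frontier [A-D 8, A-C 10, A-G 13, A-B 14, A-I 17] → take A-D (8); add D.
Step 2: frontier [A-C 10, A-G 13, A-B 14, A-I 17, D-I 6] → take D-I (6); add I.
Step 3: frontier [A-C 10, A-G 13, A-B 14, F-I 8] → take F-I (8); add F.
Step 4: frontier [A-C 10, A-G 13, A-B 14, E-F 6] → take E-F (6); add E.
Step 5: frontier [A-C 10, A-G 13, A-B 14, E-G 4, E-H 9] → take E-G (4); add G.
Step 6: frontier [A-C 10, A-B 14, E-H 9] → take E-H (9); add H.
Step 7: frontier [A-C 10, A-B 14, C-H 10] → take A-C (10); add C.
Step 8: frontier [A-B 14, B-C 1] → take B-C (1); add B.
The 8th edge added is B-C.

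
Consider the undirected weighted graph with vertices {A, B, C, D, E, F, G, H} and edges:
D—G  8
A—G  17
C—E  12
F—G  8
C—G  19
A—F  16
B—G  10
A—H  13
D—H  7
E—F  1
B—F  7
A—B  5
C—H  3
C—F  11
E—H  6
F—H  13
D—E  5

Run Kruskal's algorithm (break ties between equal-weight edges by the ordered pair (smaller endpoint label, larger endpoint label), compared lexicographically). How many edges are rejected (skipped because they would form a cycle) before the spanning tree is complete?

1

Kruskal's algorithm — process edges by increasing weight (ties by edge label):
E—F (1): add — endpoints in different components.
C—H (3): add — endpoints in different components.
A—B (5): add — endpoints in different components.
D—E (5): add — endpoints in different components.
E—H (6): add — endpoints in different components.
B—F (7): add — endpoints in different components.
D—H (7): skip — D and H already connected.
D—G (8): add — endpoints in different components.
Edges rejected before the tree was complete: 1.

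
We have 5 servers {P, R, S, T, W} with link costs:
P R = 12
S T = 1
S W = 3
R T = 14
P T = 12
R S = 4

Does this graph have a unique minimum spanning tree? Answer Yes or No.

Kruskal: consider edges lightest-first.
S T (1): add — endpoints in different components.
S W (3): add — endpoints in different components.
R S (4): add — endpoints in different components.
P R (12): add — endpoints in different components.
Non-tree edge P T has weight 12, equal to the heaviest edge on its tree cycle — swapping gives another MST of the same weight. Not unique.

No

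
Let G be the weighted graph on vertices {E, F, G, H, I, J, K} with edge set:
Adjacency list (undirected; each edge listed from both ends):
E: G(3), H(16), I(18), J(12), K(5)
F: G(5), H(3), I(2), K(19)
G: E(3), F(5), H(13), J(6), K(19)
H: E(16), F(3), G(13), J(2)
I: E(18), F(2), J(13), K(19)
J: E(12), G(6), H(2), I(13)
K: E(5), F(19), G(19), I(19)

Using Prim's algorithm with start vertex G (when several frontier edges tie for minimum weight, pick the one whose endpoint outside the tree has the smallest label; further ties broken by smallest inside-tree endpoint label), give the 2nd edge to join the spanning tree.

F-G

Prim, starting at G.
Step 1: cheapest edge leaving the tree is E–G (3); add E.
Step 2: cheapest edge leaving the tree is F–G (5); add F.
Step 3: cheapest edge leaving the tree is F–I (2); add I.
Step 4: cheapest edge leaving the tree is F–H (3); add H.
Step 5: cheapest edge leaving the tree is H–J (2); add J.
Step 6: cheapest edge leaving the tree is E–K (5); add K.
The 2nd edge added is F–G.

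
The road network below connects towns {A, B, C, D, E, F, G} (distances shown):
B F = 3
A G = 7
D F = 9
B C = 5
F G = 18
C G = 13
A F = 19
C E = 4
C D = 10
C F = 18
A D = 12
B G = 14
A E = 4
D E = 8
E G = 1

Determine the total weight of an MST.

25

Kruskal: consider edges lightest-first.
E G (1): add. Components now {A} {B} {C} {D} {E,G} {F}
B F (3): add. Components now {A} {B,F} {C} {D} {E,G}
A E (4): add. Components now {A,E,G} {B,F} {C} {D}
C E (4): add. Components now {A,C,E,G} {B,F} {D}
B C (5): add. Components now {A,B,C,E,F,G} {D}
A G (7): skip — A and G already connected.
D E (8): add. Components now {A,B,C,D,E,F,G}
MST edges: E G, B F, A E, C E, B C, D E; total weight 1+3+4+4+5+8 = 25.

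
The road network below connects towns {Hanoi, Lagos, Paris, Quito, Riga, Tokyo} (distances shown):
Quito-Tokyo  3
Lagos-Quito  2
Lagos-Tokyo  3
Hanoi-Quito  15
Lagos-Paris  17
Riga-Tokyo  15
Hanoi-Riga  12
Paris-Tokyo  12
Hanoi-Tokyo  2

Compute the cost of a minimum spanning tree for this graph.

Kruskal: consider edges lightest-first.
Hanoi-Tokyo (2): add. Components now {Paris} {Lagos} {Hanoi,Tokyo} {Riga} {Quito}
Lagos-Quito (2): add. Components now {Paris} {Lagos,Quito} {Hanoi,Tokyo} {Riga}
Lagos-Tokyo (3): add. Components now {Paris} {Hanoi,Lagos,Quito,Tokyo} {Riga}
Quito-Tokyo (3): skip — Tokyo and Quito already connected.
Hanoi-Riga (12): add. Components now {Paris} {Hanoi,Lagos,Quito,Riga,Tokyo}
Paris-Tokyo (12): add. Components now {Hanoi,Lagos,Paris,Quito,Riga,Tokyo}
MST edges: Hanoi-Tokyo, Lagos-Quito, Lagos-Tokyo, Hanoi-Riga, Paris-Tokyo; total weight 2+2+3+12+12 = 31.

31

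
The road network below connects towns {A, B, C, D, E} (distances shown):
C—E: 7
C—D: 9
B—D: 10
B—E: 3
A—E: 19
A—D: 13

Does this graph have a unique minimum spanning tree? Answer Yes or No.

Kruskal: consider edges lightest-first.
B—E (3): add — endpoints in different components.
C—E (7): add — endpoints in different components.
C—D (9): add — endpoints in different components.
B—D (10): skip — B and D already connected.
A—D (13): add — endpoints in different components.
Every non-tree edge has weight strictly greater than the heaviest edge on the tree path between its endpoints, so the MST is unique.

Yes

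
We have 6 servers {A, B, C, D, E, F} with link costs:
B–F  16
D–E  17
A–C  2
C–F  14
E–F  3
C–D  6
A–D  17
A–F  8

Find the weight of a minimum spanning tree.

Kruskal: consider edges lightest-first.
A–C (2): add — endpoints in different components.
E–F (3): add — endpoints in different components.
C–D (6): add — endpoints in different components.
A–F (8): add — endpoints in different components.
C–F (14): skip — C and F already connected.
B–F (16): add — endpoints in different components.
MST edges: A–C, E–F, C–D, A–F, B–F; total weight 2+3+6+8+16 = 35.

35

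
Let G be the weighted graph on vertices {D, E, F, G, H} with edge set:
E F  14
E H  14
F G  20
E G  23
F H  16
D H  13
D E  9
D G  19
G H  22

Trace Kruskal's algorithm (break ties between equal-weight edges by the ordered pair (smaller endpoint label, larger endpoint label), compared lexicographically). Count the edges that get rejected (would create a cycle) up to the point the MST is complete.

Sort edges by weight, then run Kruskal:
D E (9): add. Components now {D,E} {F} {G} {H}
D H (13): add. Components now {D,E,H} {F} {G}
E F (14): add. Components now {D,E,F,H} {G}
E H (14): skip — E and H already connected.
F H (16): skip — F and H already connected.
D G (19): add. Components now {D,E,F,G,H}
Edges rejected before the tree was complete: 2.

2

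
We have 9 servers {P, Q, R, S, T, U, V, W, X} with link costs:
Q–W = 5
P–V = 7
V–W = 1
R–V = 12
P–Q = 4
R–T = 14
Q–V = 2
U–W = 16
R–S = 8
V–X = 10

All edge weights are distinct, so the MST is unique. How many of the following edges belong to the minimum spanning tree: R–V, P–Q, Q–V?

3

Kruskal: consider edges lightest-first.
V–W (1): add — endpoints in different components.
Q–V (2): add — endpoints in different components.
P–Q (4): add — endpoints in different components.
Q–W (5): skip — Q and W already connected.
P–V (7): skip — V and P already connected.
R–S (8): add — endpoints in different components.
V–X (10): add — endpoints in different components.
R–V (12): add — endpoints in different components.
R–T (14): add — endpoints in different components.
U–W (16): add — endpoints in different components.
MST edge set: {V–W, Q–V, P–Q, R–S, V–X, R–V, R–T, U–W}.
Of the listed edges, {R–V, P–Q, Q–V} are in the MST → 3.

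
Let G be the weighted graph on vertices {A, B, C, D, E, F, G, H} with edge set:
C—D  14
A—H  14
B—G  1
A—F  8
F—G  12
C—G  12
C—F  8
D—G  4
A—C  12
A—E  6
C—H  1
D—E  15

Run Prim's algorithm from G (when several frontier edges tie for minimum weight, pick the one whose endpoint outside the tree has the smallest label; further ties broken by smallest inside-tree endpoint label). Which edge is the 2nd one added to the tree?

Grow the tree from G using Prim:
Step 1: frontier [B—G 1, D—G 4, C—G 12, F—G 12] → take B—G (1); add B.
Step 2: frontier [D—G 4, C—G 12, F—G 12] → take D—G (4); add D.
Step 3: frontier [C—D 14, D—E 15, C—G 12, F—G 12] → take C—G (12); add C.
Step 4: frontier [C—H 1, C—F 8, A—C 12, D—E 15, F—G 12] → take C—H (1); add H.
Step 5: frontier [C—F 8, A—C 12, D—E 15, F—G 12, A—H 14] → take C—F (8); add F.
Step 6: frontier [A—C 12, D—E 15, A—F 8, A—H 14] → take A—F (8); add A.
Step 7: frontier [A—E 6, D—E 15] → take A—E (6); add E.
The 2nd edge added is D—G.

D-G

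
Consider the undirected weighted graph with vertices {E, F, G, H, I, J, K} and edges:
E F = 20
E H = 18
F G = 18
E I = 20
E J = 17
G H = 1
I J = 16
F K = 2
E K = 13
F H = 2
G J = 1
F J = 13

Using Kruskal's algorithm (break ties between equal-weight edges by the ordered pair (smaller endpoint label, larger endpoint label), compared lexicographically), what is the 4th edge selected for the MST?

Sort edges by weight, then run Kruskal:
G H (1): add. Components now {E} {F} {G,H} {I} {J} {K}
G J (1): add. Components now {E} {F} {G,H,J} {I} {K}
F H (2): add. Components now {E} {F,G,H,J} {I} {K}
F K (2): add. Components now {E} {F,G,H,J,K} {I}
E K (13): add. Components now {E,F,G,H,J,K} {I}
F J (13): skip — F and J already connected.
I J (16): add. Components now {E,F,G,H,I,J,K}
The 4th edge added is F K.

F-K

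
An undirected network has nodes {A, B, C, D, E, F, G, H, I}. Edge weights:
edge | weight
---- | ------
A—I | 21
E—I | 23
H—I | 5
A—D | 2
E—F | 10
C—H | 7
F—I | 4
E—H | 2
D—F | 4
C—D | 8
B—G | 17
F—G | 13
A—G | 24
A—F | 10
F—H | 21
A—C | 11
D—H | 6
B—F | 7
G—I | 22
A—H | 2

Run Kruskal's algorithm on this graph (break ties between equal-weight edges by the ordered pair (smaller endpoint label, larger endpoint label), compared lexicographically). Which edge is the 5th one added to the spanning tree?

F-I

Kruskal's algorithm — process edges by increasing weight (ties by edge label):
A—D (2): add — endpoints in different components.
A—H (2): add — endpoints in different components.
E—H (2): add — endpoints in different components.
D—F (4): add — endpoints in different components.
F—I (4): add — endpoints in different components.
H—I (5): skip — H and I already connected.
D—H (6): skip — D and H already connected.
B—F (7): add — endpoints in different components.
C—H (7): add — endpoints in different components.
C—D (8): skip — C and D already connected.
A—F (10): skip — A and F already connected.
E—F (10): skip — E and F already connected.
A—C (11): skip — A and C already connected.
F—G (13): add — endpoints in different components.
The 5th edge added is F—I.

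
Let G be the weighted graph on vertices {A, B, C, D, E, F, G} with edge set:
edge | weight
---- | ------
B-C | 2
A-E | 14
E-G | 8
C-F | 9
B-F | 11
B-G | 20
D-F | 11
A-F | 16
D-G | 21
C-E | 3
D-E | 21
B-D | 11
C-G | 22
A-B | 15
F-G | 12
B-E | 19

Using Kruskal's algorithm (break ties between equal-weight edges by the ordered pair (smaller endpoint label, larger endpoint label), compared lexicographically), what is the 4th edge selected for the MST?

C-F

Sort edges by weight, then run Kruskal:
B-C (2): add. Components now {A} {B,C} {D} {E} {F} {G}
C-E (3): add. Components now {A} {B,C,E} {D} {F} {G}
E-G (8): add. Components now {A} {B,C,E,G} {D} {F}
C-F (9): add. Components now {A} {B,C,E,F,G} {D}
B-D (11): add. Components now {A} {B,C,D,E,F,G}
B-F (11): skip — B and F already connected.
D-F (11): skip — D and F already connected.
F-G (12): skip — F and G already connected.
A-E (14): add. Components now {A,B,C,D,E,F,G}
The 4th edge added is C-F.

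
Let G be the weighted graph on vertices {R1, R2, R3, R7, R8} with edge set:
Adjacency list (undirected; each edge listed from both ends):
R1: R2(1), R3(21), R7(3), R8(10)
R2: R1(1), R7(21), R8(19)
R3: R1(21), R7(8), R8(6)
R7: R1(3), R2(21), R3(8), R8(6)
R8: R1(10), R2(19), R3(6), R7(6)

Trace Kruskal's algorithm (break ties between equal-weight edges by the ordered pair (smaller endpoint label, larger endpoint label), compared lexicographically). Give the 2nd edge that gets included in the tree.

Kruskal's algorithm — process edges by increasing weight (ties by edge label):
R1-R2 (1): add — endpoints in different components.
R1-R7 (3): add — endpoints in different components.
R3-R8 (6): add — endpoints in different components.
R7-R8 (6): add — endpoints in different components.
The 2nd edge added is R1-R7.

R1-R7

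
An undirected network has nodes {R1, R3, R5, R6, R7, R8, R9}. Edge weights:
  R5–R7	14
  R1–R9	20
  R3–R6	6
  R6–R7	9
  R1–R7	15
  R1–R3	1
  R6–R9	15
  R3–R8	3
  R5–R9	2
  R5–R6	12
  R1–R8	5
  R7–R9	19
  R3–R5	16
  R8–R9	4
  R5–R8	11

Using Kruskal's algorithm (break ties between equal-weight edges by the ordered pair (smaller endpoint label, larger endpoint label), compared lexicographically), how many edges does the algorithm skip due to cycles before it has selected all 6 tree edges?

1

Sort edges by weight, then run Kruskal:
R1–R3 (1): add. Components now {R8} {R6} {R7} {R5} {R1,R3} {R9}
R5–R9 (2): add. Components now {R8} {R6} {R7} {R5,R9} {R1,R3}
R3–R8 (3): add. Components now {R1,R3,R8} {R6} {R7} {R5,R9}
R8–R9 (4): add. Components now {R1,R3,R5,R8,R9} {R6} {R7}
R1–R8 (5): skip — R8 and R1 already connected.
R3–R6 (6): add. Components now {R1,R3,R5,R6,R8,R9} {R7}
R6–R7 (9): add. Components now {R1,R3,R5,R6,R7,R8,R9}
Edges rejected before the tree was complete: 1.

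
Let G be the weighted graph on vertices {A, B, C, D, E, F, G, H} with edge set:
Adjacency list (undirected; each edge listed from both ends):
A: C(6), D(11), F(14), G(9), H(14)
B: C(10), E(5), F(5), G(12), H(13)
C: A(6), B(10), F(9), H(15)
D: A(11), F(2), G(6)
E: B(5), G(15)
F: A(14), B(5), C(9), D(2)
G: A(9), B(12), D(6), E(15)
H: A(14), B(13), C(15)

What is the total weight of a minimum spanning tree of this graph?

46

Prim, starting at E.
Step 1: cheapest edge leaving the tree is B E (5); add B.
Step 2: cheapest edge leaving the tree is B F (5); add F.
Step 3: cheapest edge leaving the tree is D F (2); add D.
Step 4: cheapest edge leaving the tree is D G (6); add G.
Step 5: cheapest edge leaving the tree is A G (9); add A.
Step 6: cheapest edge leaving the tree is A C (6); add C.
Step 7: cheapest edge leaving the tree is B H (13); add H.
MST edges: B E, B F, D F, D G, A G, A C, B H; total weight 5+5+2+6+9+6+13 = 46.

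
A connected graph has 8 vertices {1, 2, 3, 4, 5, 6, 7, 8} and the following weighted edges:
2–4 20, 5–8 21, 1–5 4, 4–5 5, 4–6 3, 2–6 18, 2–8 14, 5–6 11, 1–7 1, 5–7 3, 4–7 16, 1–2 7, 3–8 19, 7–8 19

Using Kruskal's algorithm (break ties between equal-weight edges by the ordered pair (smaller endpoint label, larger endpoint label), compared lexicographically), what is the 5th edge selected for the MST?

1-2

Sort edges by weight, then run Kruskal:
1–7 (1): add — endpoints in different components.
4–6 (3): add — endpoints in different components.
5–7 (3): add — endpoints in different components.
1–5 (4): skip — 1 and 5 already connected.
4–5 (5): add — endpoints in different components.
1–2 (7): add — endpoints in different components.
5–6 (11): skip — 5 and 6 already connected.
2–8 (14): add — endpoints in different components.
4–7 (16): skip — 4 and 7 already connected.
2–6 (18): skip — 2 and 6 already connected.
3–8 (19): add — endpoints in different components.
The 5th edge added is 1–2.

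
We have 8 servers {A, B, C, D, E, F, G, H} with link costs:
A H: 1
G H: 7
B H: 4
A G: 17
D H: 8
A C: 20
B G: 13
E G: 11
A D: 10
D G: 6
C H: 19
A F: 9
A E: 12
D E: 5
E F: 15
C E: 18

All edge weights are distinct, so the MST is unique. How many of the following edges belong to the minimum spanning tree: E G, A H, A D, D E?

Kruskal: consider edges lightest-first.
A H (1): add — endpoints in different components.
B H (4): add — endpoints in different components.
D E (5): add — endpoints in different components.
D G (6): add — endpoints in different components.
G H (7): add — endpoints in different components.
D H (8): skip — D and H already connected.
A F (9): add — endpoints in different components.
A D (10): skip — A and D already connected.
E G (11): skip — E and G already connected.
A E (12): skip — A and E already connected.
B G (13): skip — B and G already connected.
E F (15): skip — E and F already connected.
A G (17): skip — A and G already connected.
C E (18): add — endpoints in different components.
MST edge set: {A H, B H, D E, D G, G H, A F, C E}.
Of the listed edges, {A H, D E} are in the MST → 2.

2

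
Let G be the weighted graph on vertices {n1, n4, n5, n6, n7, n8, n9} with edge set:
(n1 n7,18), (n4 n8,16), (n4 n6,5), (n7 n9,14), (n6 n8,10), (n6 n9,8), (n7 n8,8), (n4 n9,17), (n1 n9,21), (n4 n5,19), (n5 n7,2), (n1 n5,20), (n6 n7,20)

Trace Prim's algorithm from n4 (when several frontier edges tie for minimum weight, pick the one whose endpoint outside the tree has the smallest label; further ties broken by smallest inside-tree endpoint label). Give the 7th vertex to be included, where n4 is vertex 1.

n1

Grow the tree from n4 using Prim:
Step 1: cheapest edge leaving the tree is n4 n6 (5); add n6.
Step 2: cheapest edge leaving the tree is n6 n9 (8); add n9.
Step 3: cheapest edge leaving the tree is n6 n8 (10); add n8.
Step 4: cheapest edge leaving the tree is n7 n8 (8); add n7.
Step 5: cheapest edge leaving the tree is n5 n7 (2); add n5.
Step 6: cheapest edge leaving the tree is n1 n7 (18); add n1.
Vertex order: n4, n6, n9, n8, n7, n5, n1. The 7th vertex is n1.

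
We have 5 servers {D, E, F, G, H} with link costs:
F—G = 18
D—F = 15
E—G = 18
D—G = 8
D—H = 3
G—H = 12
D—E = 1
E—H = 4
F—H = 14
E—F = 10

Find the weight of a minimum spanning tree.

22

Prim, starting at H.
Step 1: frontier [D—H 3, E—H 4, G—H 12, F—H 14] → take D—H (3); add D.
Step 2: frontier [D—E 1, D—G 8, D—F 15, E—H 4, G—H 12, F—H 14] → take D—E (1); add E.
Step 3: frontier [D—G 8, D—F 15, E—F 10, E—G 18, G—H 12, F—H 14] → take D—G (8); add G.
Step 4: frontier [D—F 15, E—F 10, F—G 18, F—H 14] → take E—F (10); add F.
MST edges: D—H, D—E, D—G, E—F; total weight 3+1+8+10 = 22.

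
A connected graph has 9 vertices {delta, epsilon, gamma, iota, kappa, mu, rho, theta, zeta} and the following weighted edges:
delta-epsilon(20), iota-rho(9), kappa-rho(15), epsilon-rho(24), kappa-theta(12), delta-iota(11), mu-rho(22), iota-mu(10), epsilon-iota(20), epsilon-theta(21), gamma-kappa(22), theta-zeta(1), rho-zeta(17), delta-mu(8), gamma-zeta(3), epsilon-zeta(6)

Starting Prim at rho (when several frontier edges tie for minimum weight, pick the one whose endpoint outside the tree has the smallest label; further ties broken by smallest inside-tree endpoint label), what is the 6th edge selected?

theta-zeta

Grow the tree from rho using Prim:
Step 1: cheapest edge leaving the tree is iota-rho (9); add iota.
Step 2: cheapest edge leaving the tree is iota-mu (10); add mu.
Step 3: cheapest edge leaving the tree is delta-mu (8); add delta.
Step 4: cheapest edge leaving the tree is kappa-rho (15); add kappa.
Step 5: cheapest edge leaving the tree is kappa-theta (12); add theta.
Step 6: cheapest edge leaving the tree is theta-zeta (1); add zeta.
Step 7: cheapest edge leaving the tree is gamma-zeta (3); add gamma.
Step 8: cheapest edge leaving the tree is epsilon-zeta (6); add epsilon.
The 6th edge added is theta-zeta.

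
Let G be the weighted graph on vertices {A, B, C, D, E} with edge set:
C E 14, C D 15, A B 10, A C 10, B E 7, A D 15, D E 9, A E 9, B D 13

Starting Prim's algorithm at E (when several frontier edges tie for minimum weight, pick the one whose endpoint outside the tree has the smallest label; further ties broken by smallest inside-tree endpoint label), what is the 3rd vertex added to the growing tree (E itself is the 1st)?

Prim, starting at E.
Step 1: cheapest edge leaving the tree is B E (7); add B.
Step 2: cheapest edge leaving the tree is A E (9); add A.
Step 3: cheapest edge leaving the tree is D E (9); add D.
Step 4: cheapest edge leaving the tree is A C (10); add C.
Vertex order: E, B, A, D, C. The 3rd vertex is A.

A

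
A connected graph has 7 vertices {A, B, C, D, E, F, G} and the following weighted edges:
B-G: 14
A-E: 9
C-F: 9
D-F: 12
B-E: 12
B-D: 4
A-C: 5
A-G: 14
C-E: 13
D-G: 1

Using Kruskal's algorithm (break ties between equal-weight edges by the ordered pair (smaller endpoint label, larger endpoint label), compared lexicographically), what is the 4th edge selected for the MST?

A-E

Sort edges by weight, then run Kruskal:
D-G (1): add. Components now {A} {B} {C} {D,G} {E} {F}
B-D (4): add. Components now {A} {B,D,G} {C} {E} {F}
A-C (5): add. Components now {A,C} {B,D,G} {E} {F}
A-E (9): add. Components now {A,C,E} {B,D,G} {F}
C-F (9): add. Components now {A,C,E,F} {B,D,G}
B-E (12): add. Components now {A,B,C,D,E,F,G}
The 4th edge added is A-E.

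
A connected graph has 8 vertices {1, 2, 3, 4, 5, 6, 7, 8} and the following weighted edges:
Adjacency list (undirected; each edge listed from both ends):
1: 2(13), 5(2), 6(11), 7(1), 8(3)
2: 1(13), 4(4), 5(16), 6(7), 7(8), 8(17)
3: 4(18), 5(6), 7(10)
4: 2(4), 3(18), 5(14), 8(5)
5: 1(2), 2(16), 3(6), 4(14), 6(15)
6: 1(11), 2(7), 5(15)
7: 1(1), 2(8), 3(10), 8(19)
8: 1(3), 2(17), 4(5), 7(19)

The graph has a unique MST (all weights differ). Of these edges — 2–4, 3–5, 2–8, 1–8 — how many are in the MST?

Kruskal: consider edges lightest-first.
1–7 (1): add — endpoints in different components.
1–5 (2): add — endpoints in different components.
1–8 (3): add — endpoints in different components.
2–4 (4): add — endpoints in different components.
4–8 (5): add — endpoints in different components.
3–5 (6): add — endpoints in different components.
2–6 (7): add — endpoints in different components.
MST edge set: {1–7, 1–5, 1–8, 2–4, 4–8, 3–5, 2–6}.
Of the listed edges, {2–4, 3–5, 1–8} are in the MST → 3.

3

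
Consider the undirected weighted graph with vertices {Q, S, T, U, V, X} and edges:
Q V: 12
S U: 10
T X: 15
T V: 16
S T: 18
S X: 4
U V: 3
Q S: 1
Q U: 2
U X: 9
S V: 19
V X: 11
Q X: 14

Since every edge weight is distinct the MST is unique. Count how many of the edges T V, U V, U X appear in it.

Kruskal's algorithm — process edges by increasing weight (ties by edge label):
Q S (1): add — endpoints in different components.
Q U (2): add — endpoints in different components.
U V (3): add — endpoints in different components.
S X (4): add — endpoints in different components.
U X (9): skip — X and U already connected.
S U (10): skip — S and U already connected.
V X (11): skip — X and V already connected.
Q V (12): skip — V and Q already connected.
Q X (14): skip — X and Q already connected.
T X (15): add — endpoints in different components.
MST edge set: {Q S, Q U, U V, S X, T X}.
Of the listed edges, {U V} are in the MST → 1.

1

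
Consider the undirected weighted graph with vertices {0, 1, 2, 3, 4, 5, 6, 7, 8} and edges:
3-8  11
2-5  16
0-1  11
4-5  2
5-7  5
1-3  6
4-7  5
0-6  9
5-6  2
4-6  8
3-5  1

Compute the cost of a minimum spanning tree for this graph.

52

Kruskal's algorithm — process edges by increasing weight (ties by edge label):
3-5 (1): add — endpoints in different components.
4-5 (2): add — endpoints in different components.
5-6 (2): add — endpoints in different components.
4-7 (5): add — endpoints in different components.
5-7 (5): skip — 5 and 7 already connected.
1-3 (6): add — endpoints in different components.
4-6 (8): skip — 4 and 6 already connected.
0-6 (9): add — endpoints in different components.
0-1 (11): skip — 0 and 1 already connected.
3-8 (11): add — endpoints in different components.
2-5 (16): add — endpoints in different components.
MST edges: 3-5, 4-5, 5-6, 4-7, 1-3, 0-6, 3-8, 2-5; total weight 1+2+2+5+6+9+11+16 = 52.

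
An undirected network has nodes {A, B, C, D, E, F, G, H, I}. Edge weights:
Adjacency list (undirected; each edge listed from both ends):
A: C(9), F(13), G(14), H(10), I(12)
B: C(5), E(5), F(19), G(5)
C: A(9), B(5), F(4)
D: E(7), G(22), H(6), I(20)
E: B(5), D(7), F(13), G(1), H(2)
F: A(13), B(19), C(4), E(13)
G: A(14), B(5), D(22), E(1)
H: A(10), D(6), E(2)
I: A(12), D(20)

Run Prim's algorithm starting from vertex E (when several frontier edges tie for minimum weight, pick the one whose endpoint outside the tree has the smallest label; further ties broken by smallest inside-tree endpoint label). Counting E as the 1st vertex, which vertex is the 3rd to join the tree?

H

Prim's algorithm from E:
Step 1: cheapest edge leaving the tree is E–G (1); add G.
Step 2: cheapest edge leaving the tree is E–H (2); add H.
Step 3: cheapest edge leaving the tree is B–E (5); add B.
Step 4: cheapest edge leaving the tree is B–C (5); add C.
Step 5: cheapest edge leaving the tree is C–F (4); add F.
Step 6: cheapest edge leaving the tree is D–H (6); add D.
Step 7: cheapest edge leaving the tree is A–C (9); add A.
Step 8: cheapest edge leaving the tree is A–I (12); add I.
Vertex order: E, G, H, B, C, F, D, A, I. The 3rd vertex is H.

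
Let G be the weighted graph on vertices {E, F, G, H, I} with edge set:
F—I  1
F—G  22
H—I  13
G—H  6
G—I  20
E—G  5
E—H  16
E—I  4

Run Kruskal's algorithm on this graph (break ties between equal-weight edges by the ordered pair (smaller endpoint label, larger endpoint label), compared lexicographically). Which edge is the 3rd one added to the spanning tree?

Kruskal: consider edges lightest-first.
F—I (1): add. Components now {E} {F,I} {G} {H}
E—I (4): add. Components now {E,F,I} {G} {H}
E—G (5): add. Components now {E,F,G,I} {H}
G—H (6): add. Components now {E,F,G,H,I}
The 3rd edge added is E—G.

E-G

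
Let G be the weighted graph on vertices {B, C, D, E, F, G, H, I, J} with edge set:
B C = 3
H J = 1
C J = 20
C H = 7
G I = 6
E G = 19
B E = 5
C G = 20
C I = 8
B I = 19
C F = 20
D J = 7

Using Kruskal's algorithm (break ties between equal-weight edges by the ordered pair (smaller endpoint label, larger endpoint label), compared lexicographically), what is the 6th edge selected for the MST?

D-J

Sort edges by weight, then run Kruskal:
H J (1): add — endpoints in different components.
B C (3): add — endpoints in different components.
B E (5): add — endpoints in different components.
G I (6): add — endpoints in different components.
C H (7): add — endpoints in different components.
D J (7): add — endpoints in different components.
C I (8): add — endpoints in different components.
B I (19): skip — B and I already connected.
E G (19): skip — E and G already connected.
C F (20): add — endpoints in different components.
The 6th edge added is D J.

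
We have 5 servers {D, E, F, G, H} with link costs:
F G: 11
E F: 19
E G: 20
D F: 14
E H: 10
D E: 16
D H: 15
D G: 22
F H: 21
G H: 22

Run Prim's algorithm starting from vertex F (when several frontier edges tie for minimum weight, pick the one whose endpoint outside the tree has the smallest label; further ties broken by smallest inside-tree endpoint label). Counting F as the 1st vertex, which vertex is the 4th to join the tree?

Prim's algorithm from F:
Step 1: cheapest edge leaving the tree is F G (11); add G.
Step 2: cheapest edge leaving the tree is D F (14); add D.
Step 3: cheapest edge leaving the tree is D H (15); add H.
Step 4: cheapest edge leaving the tree is E H (10); add E.
Vertex order: F, G, D, H, E. The 4th vertex is H.

H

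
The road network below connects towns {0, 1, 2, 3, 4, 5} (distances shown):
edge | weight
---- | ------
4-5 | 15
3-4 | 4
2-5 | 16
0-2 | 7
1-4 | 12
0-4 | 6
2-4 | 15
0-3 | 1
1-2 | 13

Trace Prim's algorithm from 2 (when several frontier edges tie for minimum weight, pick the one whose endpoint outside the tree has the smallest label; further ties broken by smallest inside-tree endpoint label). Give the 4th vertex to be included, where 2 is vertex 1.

4

Prim's algorithm from 2:
Step 1: frontier [0-2 7, 1-2 13, 2-4 15, 2-5 16] → take 0-2 (7); add 0.
Step 2: frontier [0-3 1, 0-4 6, 1-2 13, 2-4 15, 2-5 16] → take 0-3 (1); add 3.
Step 3: frontier [0-4 6, 1-2 13, 2-4 15, 2-5 16, 3-4 4] → take 3-4 (4); add 4.
Step 4: frontier [1-2 13, 2-5 16, 1-4 12, 4-5 15] → take 1-4 (12); add 1.
Step 5: frontier [2-5 16, 4-5 15] → take 4-5 (15); add 5.
Vertex order: 2, 0, 3, 4, 1, 5. The 4th vertex is 4.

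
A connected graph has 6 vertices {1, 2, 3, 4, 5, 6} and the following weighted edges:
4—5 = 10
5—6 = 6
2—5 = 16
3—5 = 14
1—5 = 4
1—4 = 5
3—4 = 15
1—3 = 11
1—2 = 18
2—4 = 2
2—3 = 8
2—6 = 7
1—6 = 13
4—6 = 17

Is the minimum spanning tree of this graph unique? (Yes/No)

Sort edges by weight, then run Kruskal:
2—4 (2): add. Components now {1} {2,4} {3} {5} {6}
1—5 (4): add. Components now {1,5} {2,4} {3} {6}
1—4 (5): add. Components now {1,2,4,5} {3} {6}
5—6 (6): add. Components now {1,2,4,5,6} {3}
2—6 (7): skip — 2 and 6 already connected.
2—3 (8): add. Components now {1,2,3,4,5,6}
Every non-tree edge has weight strictly greater than the heaviest edge on the tree path between its endpoints, so the MST is unique.

Yes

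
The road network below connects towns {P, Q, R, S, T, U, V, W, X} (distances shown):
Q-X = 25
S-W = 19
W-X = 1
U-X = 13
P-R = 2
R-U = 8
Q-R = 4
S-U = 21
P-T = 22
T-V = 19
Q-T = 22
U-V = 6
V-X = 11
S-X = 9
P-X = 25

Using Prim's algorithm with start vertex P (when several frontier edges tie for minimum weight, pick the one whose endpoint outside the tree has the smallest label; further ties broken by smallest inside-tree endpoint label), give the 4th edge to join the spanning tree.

Prim, starting at P.
Step 1: cheapest edge leaving the tree is P-R (2); add R.
Step 2: cheapest edge leaving the tree is Q-R (4); add Q.
Step 3: cheapest edge leaving the tree is R-U (8); add U.
Step 4: cheapest edge leaving the tree is U-V (6); add V.
Step 5: cheapest edge leaving the tree is V-X (11); add X.
Step 6: cheapest edge leaving the tree is W-X (1); add W.
Step 7: cheapest edge leaving the tree is S-X (9); add S.
Step 8: cheapest edge leaving the tree is T-V (19); add T.
The 4th edge added is U-V.

U-V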